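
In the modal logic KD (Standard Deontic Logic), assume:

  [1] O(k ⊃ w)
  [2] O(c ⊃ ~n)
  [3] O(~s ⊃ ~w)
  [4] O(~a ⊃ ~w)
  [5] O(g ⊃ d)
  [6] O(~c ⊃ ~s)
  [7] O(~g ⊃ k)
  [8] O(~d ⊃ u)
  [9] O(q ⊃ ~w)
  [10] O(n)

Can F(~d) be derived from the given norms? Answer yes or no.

From premise 10 we have O(n).
Premise 2 is O(c ⊃ ~n); contrapositively O(n ⊃ ~c). Since O(n) holds, K gives O(~c).
Applying K to premise 6 (O(~c ⊃ ~s)) and O(~c) yields O(~s).
Premise 3 is O(~s ⊃ ~w); since O(~s), deontic closure gives O(~w).
The contrapositive of premise 1 (O(k ⊃ w)) is O(~w ⊃ ~k), and O(~w) is already established, so O(~k).
Premise 7, O(~g ⊃ k), contraposes to O(~k ⊃ g); with O(~k) we get O(g).
Premise 5 is O(g ⊃ d); since O(g), deontic closure gives O(d).
Premises 4, 8, 9 do not contribute to this derivation.
So O(d) holds, i.e. F(~d). The claim follows.

Yes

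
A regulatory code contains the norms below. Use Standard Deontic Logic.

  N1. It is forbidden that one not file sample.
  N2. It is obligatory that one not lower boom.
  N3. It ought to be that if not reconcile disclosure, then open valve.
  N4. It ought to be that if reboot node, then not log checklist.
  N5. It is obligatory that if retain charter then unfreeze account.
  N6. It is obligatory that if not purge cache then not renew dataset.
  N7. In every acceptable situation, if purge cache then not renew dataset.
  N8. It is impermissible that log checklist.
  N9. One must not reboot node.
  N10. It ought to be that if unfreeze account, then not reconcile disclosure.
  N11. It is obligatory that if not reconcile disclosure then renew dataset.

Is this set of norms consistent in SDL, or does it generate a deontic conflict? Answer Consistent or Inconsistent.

Premise 4 is O(reboot_node → ¬log_checklist); even if O(¬log_checklist) held, inferring O(reboot_node) would be affirming the consequent — invalid.
So O(reboot_node) is not derivable, and the apparent clash with O(¬reboot_node) does not arise.
A world satisfying every obligation exists (e.g. file_sample=true, log_checklist=false, lower_boom=false, open_valve=false, purge_cache=false, reboot_node=false, reconcile_disclosure=true, renew_dataset=false, retain_charter=false, unfreeze_account=false); no atom is both obligatory and forbidden, so the set is consistent.

Consistent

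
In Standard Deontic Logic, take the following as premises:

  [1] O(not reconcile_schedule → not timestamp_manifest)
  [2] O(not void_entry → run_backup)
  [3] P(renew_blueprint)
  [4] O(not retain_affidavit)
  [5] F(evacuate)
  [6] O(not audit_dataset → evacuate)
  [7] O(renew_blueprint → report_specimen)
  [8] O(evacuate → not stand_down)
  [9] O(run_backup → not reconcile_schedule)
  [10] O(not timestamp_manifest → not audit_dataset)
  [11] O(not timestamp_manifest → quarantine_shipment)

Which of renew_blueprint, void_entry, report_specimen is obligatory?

Premise 5 is F(evacuate), i.e. O(not evacuate).
The contrapositive of premise 6 (O(not audit_dataset → evacuate)) is O(not evacuate → audit_dataset), and O(not evacuate) is already established, so O(audit_dataset).
Premise 10, O(not timestamp_manifest → not audit_dataset), contraposes to O(audit_dataset → timestamp_manifest); with O(audit_dataset) we get O(timestamp_manifest).
The contrapositive of premise 1 (O(not reconcile_schedule → not timestamp_manifest)) is O(timestamp_manifest → reconcile_schedule), and O(timestamp_manifest) is already established, so O(reconcile_schedule).
The contrapositive of premise 9 (O(run_backup → not reconcile_schedule)) is O(reconcile_schedule → not run_backup), and O(reconcile_schedule) is already established, so O(not run_backup).
Premise 2 is O(not void_entry → run_backup); contrapositively O(not run_backup → void_entry). Since O(not run_backup) holds, K gives O(void_entry).
So O(void_entry) holds — void_entry is obligatory. None of the other listed options is made obligatory by any chain of premises.

void_entry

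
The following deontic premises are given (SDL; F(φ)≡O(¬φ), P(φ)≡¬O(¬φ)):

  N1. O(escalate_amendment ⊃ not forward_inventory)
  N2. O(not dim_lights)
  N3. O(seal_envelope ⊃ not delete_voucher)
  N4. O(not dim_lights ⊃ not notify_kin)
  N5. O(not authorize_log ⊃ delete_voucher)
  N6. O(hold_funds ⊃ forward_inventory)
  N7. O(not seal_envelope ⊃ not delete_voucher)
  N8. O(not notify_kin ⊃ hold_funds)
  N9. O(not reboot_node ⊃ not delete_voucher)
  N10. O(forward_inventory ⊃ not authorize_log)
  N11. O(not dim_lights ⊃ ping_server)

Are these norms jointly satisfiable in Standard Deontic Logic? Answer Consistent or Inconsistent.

By case analysis on not seal_envelope: premise 7 gives O(not seal_envelope ⊃ not delete_voucher) and premise 3 gives O(seal_envelope ⊃ not delete_voucher), so O(not delete_voucher) either way.
The contrapositive of premise 5 (O(not authorize_log ⊃ delete_voucher)) is O(not delete_voucher ⊃ authorize_log), and O(not delete_voucher) is already established, so O(authorize_log).
The contrapositive of premise 10 (O(forward_inventory ⊃ not authorize_log)) is O(authorize_log ⊃ not forward_inventory), and O(authorize_log) is already established, so O(not forward_inventory).
Premise 6, O(hold_funds ⊃ forward_inventory), contraposes to O(not forward_inventory ⊃ not hold_funds); with O(not forward_inventory) we get O(not hold_funds).
Premise 8, O(not notify_kin ⊃ hold_funds), contraposes to O(not hold_funds ⊃ notify_kin); with O(not hold_funds) we get O(notify_kin).
Premise 4 is O(not dim_lights ⊃ not notify_kin); contrapositively O(notify_kin ⊃ dim_lights). Since O(notify_kin) holds, K gives O(dim_lights).
Yet premise 2 states O(not dim_lights).
We now have both O(dim_lights) and O(not dim_lights) — dim_lights is simultaneously obligatory and forbidden, violating the D-axiom.

Inconsistent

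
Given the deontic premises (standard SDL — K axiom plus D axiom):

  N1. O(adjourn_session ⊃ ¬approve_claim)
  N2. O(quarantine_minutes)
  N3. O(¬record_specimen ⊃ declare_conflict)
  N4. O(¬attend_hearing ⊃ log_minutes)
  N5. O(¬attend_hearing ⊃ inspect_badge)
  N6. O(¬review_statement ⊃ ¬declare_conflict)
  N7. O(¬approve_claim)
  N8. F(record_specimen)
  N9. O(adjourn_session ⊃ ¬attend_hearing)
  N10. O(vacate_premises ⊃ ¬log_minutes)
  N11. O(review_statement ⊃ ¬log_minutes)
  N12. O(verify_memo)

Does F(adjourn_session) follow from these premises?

Yes

Premise 8, F(record_specimen), is equivalent to O(¬record_specimen).
With premise 3, O(¬record_specimen ⊃ declare_conflict), the K-axiom yields O(declare_conflict).
Premise 6, O(¬review_statement ⊃ ¬declare_conflict), contraposes to O(declare_conflict ⊃ review_statement); with O(declare_conflict) we get O(review_statement).
Premise 11 is O(review_statement ⊃ ¬log_minutes); since O(review_statement), deontic closure gives O(¬log_minutes).
The contrapositive of premise 4 (O(¬attend_hearing ⊃ log_minutes)) is O(¬log_minutes ⊃ attend_hearing), and O(¬log_minutes) is already established, so O(attend_hearing).
Premise 9, O(adjourn_session ⊃ ¬attend_hearing), contraposes to O(attend_hearing ⊃ ¬adjourn_session); with O(attend_hearing) we get O(¬adjourn_session).
Premises 1, 2, 5, 7, 10, 12 do not contribute to this derivation.
So O(¬adjourn_session) holds, i.e. F(adjourn_session). The claim follows.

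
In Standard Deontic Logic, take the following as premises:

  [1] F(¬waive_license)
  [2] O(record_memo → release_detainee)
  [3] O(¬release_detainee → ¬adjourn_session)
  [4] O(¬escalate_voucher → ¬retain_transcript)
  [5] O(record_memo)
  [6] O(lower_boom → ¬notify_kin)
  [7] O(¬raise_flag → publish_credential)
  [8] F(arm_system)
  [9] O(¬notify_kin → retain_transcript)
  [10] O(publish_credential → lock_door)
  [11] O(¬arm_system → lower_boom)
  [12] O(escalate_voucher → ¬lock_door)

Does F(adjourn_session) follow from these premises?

Premise 3 is O(¬release_detainee → ¬adjourn_session), but O(¬release_detainee) is not derivable from the premises, so it does not yield O(¬adjourn_session).
No other premise forces O(¬adjourn_session). An ideal world satisfying every premise can still have adjourn_session true, so F(adjourn_session) is not derivable.

No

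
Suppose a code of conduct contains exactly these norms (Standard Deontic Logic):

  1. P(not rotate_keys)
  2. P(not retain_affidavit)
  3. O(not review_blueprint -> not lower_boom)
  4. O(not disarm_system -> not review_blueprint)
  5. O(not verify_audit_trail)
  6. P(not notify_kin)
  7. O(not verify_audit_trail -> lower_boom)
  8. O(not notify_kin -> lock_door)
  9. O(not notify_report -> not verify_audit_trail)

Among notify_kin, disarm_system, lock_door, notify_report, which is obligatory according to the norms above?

disarm_system

Premise 5 states O(not verify_audit_trail) outright.
Premise 7 is O(not verify_audit_trail -> lower_boom); since O(not verify_audit_trail), deontic closure gives O(lower_boom).
Premise 3, O(not review_blueprint -> not lower_boom), contraposes to O(lower_boom -> review_blueprint); with O(lower_boom) we get O(review_blueprint).
Premise 4 is O(not disarm_system -> not review_blueprint); contrapositively O(review_blueprint -> disarm_system). Since O(review_blueprint) holds, K gives O(disarm_system).
So O(disarm_system) holds — disarm_system is obligatory. None of the other listed options is made obligatory by any chain of premises.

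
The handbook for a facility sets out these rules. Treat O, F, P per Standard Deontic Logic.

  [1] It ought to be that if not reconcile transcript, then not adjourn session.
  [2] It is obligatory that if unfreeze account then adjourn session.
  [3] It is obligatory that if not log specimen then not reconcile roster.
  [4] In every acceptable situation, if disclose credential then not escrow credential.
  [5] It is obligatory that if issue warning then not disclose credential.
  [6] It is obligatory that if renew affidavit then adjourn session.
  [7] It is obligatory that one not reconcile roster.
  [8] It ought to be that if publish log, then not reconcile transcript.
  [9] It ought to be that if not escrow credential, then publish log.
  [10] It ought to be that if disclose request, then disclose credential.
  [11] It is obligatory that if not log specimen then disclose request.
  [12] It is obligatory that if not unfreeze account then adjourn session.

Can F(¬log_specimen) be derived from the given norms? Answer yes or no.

Yes

By case analysis on ¬unfreeze_account: premise 12 gives O(¬unfreeze_account → adjourn_session) and premise 2 gives O(unfreeze_account → adjourn_session), so O(adjourn_session) either way.
Premise 1, O(¬reconcile_transcript → ¬adjourn_session), contraposes to O(adjourn_session → reconcile_transcript); with O(adjourn_session) we get O(reconcile_transcript).
The contrapositive of premise 8 (O(publish_log → ¬reconcile_transcript)) is O(reconcile_transcript → ¬publish_log), and O(reconcile_transcript) is already established, so O(¬publish_log).
Premise 9, O(¬escrow_credential → publish_log), contraposes to O(¬publish_log → escrow_credential); with O(¬publish_log) we get O(escrow_credential).
Premise 4 is O(disclose_credential → ¬escrow_credential); contrapositively O(escrow_credential → ¬disclose_credential). Since O(escrow_credential) holds, K gives O(¬disclose_credential).
Premise 10, O(disclose_request → disclose_credential), contraposes to O(¬disclose_credential → ¬disclose_request); with O(¬disclose_credential) we get O(¬disclose_request).
Premise 11 is O(¬log_specimen → disclose_request); contrapositively O(¬disclose_request → log_specimen). Since O(¬disclose_request) holds, K gives O(log_specimen).
Premises 3, 5, 6, 7 do not contribute to this derivation.
So O(log_specimen) holds, i.e. F(¬log_specimen). The claim follows.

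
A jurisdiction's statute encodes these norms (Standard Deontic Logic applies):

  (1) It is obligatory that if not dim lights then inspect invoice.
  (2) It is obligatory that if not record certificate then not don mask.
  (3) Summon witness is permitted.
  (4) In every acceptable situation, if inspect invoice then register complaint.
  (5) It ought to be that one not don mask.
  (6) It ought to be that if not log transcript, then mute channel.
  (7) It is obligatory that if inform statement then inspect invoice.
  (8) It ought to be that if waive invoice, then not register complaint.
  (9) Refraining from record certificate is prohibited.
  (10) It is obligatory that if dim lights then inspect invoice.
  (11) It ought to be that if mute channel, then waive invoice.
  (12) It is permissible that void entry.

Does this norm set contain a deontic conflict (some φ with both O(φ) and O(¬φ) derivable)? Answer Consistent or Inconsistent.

Premise 2 is O(¬record_certificate → ¬don_mask); even if O(¬don_mask) held, inferring O(¬record_certificate) would be affirming the consequent — invalid.
So O(¬record_certificate) is not derivable, and the apparent clash with O(record_certificate) does not arise.
A world satisfying every obligation exists (e.g. dim_lights=false, don_mask=false, inform_statement=false, inspect_invoice=true, log_transcript=true, mute_channel=false, record_certificate=true, register_complaint=true, summon_witness=false, void_entry=false, waive_invoice=false); no atom is both obligatory and forbidden, so the set is consistent.

Consistent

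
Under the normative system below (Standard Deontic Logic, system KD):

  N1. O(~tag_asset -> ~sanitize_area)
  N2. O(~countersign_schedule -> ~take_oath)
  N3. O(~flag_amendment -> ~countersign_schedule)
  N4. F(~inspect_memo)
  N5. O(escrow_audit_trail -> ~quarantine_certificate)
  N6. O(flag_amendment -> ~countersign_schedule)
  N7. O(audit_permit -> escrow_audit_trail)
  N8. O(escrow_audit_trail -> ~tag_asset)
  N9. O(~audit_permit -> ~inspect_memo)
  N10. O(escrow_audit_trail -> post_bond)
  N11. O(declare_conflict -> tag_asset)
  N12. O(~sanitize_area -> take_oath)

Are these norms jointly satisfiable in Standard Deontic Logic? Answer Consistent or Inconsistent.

Inconsistent

Premises 6 and 3 cover both cases: O(flag_amendment -> ~countersign_schedule) and O(~flag_amendment -> ~countersign_schedule). Since flag_amendment ∨ ~flag_amendment is a tautology, O(~countersign_schedule) follows.
From O(~countersign_schedule) and premise 2, O(~countersign_schedule -> ~take_oath), we obtain O(~take_oath).
Premise 12 is O(~sanitize_area -> take_oath); contrapositively O(~take_oath -> sanitize_area). Since O(~take_oath) holds, K gives O(sanitize_area).
The contrapositive of premise 1 (O(~tag_asset -> ~sanitize_area)) is O(sanitize_area -> tag_asset), and O(sanitize_area) is already established, so O(tag_asset).
Premise 8 is O(escrow_audit_trail -> ~tag_asset); contrapositively O(tag_asset -> ~escrow_audit_trail). Since O(tag_asset) holds, K gives O(~escrow_audit_trail).
Premise 7 is O(audit_permit -> escrow_audit_trail); contrapositively O(~escrow_audit_trail -> ~audit_permit). Since O(~escrow_audit_trail) holds, K gives O(~audit_permit).
From O(~audit_permit) and premise 9, O(~audit_permit -> ~inspect_memo), we obtain O(~inspect_memo).
Yet premise 4 is F(~inspect_memo), i.e. O(inspect_memo).
We now have both O(~inspect_memo) and O(inspect_memo) — inspect_memo is simultaneously obligatory and forbidden, violating the D-axiom.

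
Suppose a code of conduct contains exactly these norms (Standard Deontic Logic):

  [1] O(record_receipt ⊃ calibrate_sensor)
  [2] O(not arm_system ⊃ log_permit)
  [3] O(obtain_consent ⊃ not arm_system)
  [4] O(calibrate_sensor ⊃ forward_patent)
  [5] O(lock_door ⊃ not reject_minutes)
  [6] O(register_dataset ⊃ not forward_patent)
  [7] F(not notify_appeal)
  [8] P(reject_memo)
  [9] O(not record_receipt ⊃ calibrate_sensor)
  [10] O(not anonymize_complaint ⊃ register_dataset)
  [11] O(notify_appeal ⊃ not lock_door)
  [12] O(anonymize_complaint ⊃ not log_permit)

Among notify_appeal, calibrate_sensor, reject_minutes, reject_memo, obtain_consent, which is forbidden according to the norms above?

obtain_consent

Premises 1 and 9 are O(record_receipt ⊃ calibrate_sensor) and O(not record_receipt ⊃ calibrate_sensor); every ideal world satisfies record_receipt or not record_receipt, so in either case calibrate_sensor holds — hence O(calibrate_sensor).
Applying K to premise 4 (O(calibrate_sensor ⊃ forward_patent)) and O(calibrate_sensor) yields O(forward_patent).
Premise 6, O(register_dataset ⊃ not forward_patent), contraposes to O(forward_patent ⊃ not register_dataset); with O(forward_patent) we get O(not register_dataset).
Premise 10, O(not anonymize_complaint ⊃ register_dataset), contraposes to O(not register_dataset ⊃ anonymize_complaint); with O(not register_dataset) we get O(anonymize_complaint).
Applying K to premise 12 (O(anonymize_complaint ⊃ not log_permit)) and O(anonymize_complaint) yields O(not log_permit).
Premise 2 is O(not arm_system ⊃ log_permit); contrapositively O(not log_permit ⊃ arm_system). Since O(not log_permit) holds, K gives O(arm_system).
The contrapositive of premise 3 (O(obtain_consent ⊃ not arm_system)) is O(arm_system ⊃ not obtain_consent), and O(arm_system) is already established, so O(not obtain_consent).
So O(not obtain_consent) holds, i.e. obtain_consent is forbidden. None of the other listed options is forbidden under the premises.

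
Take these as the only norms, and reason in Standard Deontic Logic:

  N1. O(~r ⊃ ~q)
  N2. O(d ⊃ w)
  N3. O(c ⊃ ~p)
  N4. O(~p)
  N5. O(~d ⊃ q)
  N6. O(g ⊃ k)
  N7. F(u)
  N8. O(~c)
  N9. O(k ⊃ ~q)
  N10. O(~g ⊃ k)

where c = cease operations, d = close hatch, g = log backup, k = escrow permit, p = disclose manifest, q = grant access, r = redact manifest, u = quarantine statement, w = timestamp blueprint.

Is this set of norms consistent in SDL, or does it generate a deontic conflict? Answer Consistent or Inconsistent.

Consistent

Premise 3 is O(c ⊃ ~p); even if O(~p) held, inferring O(c) would be affirming the consequent — invalid.
So O(c) is not derivable, and the apparent clash with O(~c) does not arise.
A world satisfying every obligation exists (e.g. c=false, d=true, g=false, k=true, p=false, q=false, r=false, u=false, w=true); no atom is both obligatory and forbidden, so the set is consistent.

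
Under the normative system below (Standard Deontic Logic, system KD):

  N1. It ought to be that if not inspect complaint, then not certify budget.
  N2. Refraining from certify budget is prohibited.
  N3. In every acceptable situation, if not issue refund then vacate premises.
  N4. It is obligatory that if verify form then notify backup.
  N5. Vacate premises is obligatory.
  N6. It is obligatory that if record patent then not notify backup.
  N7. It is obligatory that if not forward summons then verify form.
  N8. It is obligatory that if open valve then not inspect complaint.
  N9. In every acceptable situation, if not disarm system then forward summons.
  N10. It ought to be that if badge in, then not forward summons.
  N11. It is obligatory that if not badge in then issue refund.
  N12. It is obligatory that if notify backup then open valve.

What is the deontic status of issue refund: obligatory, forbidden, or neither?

Obligatory

F(¬certify_budget) at premise 2 means O(certify_budget).
Premise 1, O(¬inspect_complaint → ¬certify_budget), contraposes to O(certify_budget → inspect_complaint); with O(certify_budget) we get O(inspect_complaint).
The contrapositive of premise 8 (O(open_valve → ¬inspect_complaint)) is O(inspect_complaint → ¬open_valve), and O(inspect_complaint) is already established, so O(¬open_valve).
The contrapositive of premise 12 (O(notify_backup → open_valve)) is O(¬open_valve → ¬notify_backup), and O(¬open_valve) is already established, so O(¬notify_backup).
Premise 4 is O(verify_form → notify_backup); contrapositively O(¬notify_backup → ¬verify_form). Since O(¬notify_backup) holds, K gives O(¬verify_form).
Premise 7, O(¬forward_summons → verify_form), contraposes to O(¬verify_form → forward_summons); with O(¬verify_form) we get O(forward_summons).
The contrapositive of premise 10 (O(badge_in → ¬forward_summons)) is O(forward_summons → ¬badge_in), and O(forward_summons) is already established, so O(¬badge_in).
With premise 11, O(¬badge_in → issue_refund), the K-axiom yields O(issue_refund).
Premises 3, 5, 6, 9 do not contribute to this derivation.
Hence issue_refund is obligatory.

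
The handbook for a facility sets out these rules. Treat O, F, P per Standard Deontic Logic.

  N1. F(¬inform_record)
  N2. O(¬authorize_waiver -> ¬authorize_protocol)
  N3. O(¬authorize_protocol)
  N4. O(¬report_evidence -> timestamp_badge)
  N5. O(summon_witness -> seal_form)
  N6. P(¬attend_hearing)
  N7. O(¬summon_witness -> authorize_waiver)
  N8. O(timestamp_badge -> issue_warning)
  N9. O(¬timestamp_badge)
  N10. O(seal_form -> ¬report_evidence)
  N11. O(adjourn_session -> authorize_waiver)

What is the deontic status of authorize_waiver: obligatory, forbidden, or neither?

Premise 9 gives O(¬timestamp_badge).
The contrapositive of premise 4 (O(¬report_evidence -> timestamp_badge)) is O(¬timestamp_badge -> report_evidence), and O(¬timestamp_badge) is already established, so O(report_evidence).
Premise 10, O(seal_form -> ¬report_evidence), contraposes to O(report_evidence -> ¬seal_form); with O(report_evidence) we get O(¬seal_form).
The contrapositive of premise 5 (O(summon_witness -> seal_form)) is O(¬seal_form -> ¬summon_witness), and O(¬seal_form) is already established, so O(¬summon_witness).
Applying K to premise 7 (O(¬summon_witness -> authorize_waiver)) and O(¬summon_witness) yields O(authorize_waiver).
Premises 1, 2, 3, 6, 8, 11 do not contribute to this derivation.
Hence authorize_waiver is obligatory.

Obligatory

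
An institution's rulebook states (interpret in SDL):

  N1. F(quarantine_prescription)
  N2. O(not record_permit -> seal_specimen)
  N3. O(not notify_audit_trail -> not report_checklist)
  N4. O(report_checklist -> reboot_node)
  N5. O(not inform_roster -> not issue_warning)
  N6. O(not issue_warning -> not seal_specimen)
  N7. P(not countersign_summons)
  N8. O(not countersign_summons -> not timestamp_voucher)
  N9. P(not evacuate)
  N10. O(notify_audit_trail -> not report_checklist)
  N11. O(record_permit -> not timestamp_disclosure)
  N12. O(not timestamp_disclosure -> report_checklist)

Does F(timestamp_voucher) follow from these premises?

Premise 8 is O(not countersign_summons -> not timestamp_voucher), but O(not countersign_summons) is not derivable from the premises (the permission P(not countersign_summons) asserts only not O(countersign_summons), not O(not countersign_summons)), so it does not yield O(not timestamp_voucher).
No other premise forces O(not timestamp_voucher). An ideal world satisfying every premise can still have timestamp_voucher true, so F(timestamp_voucher) is not derivable.

No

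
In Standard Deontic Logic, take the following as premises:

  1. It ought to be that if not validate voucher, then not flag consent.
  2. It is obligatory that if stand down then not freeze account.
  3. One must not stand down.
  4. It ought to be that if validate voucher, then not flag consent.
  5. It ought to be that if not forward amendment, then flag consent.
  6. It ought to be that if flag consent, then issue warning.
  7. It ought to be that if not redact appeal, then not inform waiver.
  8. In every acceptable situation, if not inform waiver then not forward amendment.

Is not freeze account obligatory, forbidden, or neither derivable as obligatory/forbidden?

Neither

Premise 2 is O(stand_down → ¬freeze_account), but O(stand_down) is not derivable from the premises, so it does not yield O(¬freeze_account).
No premise or chain of K-axiom applications forces O(¬freeze_account), and none forces O(freeze_account). So ¬freeze_account is neither obligatory nor forbidden under these norms.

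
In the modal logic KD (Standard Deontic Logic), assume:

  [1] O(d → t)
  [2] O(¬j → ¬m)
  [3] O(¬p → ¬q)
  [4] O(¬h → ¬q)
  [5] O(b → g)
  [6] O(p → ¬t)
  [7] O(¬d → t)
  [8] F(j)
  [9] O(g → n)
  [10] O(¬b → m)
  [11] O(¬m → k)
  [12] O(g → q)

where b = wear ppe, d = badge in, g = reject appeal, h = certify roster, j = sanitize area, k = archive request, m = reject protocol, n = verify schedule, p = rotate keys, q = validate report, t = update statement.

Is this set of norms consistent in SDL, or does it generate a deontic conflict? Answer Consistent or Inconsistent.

By case analysis on d: premise 1 gives O(d → t) and premise 7 gives O(¬d → t), so O(t) either way.
Premise 6 is O(p → ¬t); contrapositively O(t → ¬p). Since O(t) holds, K gives O(¬p).
Premise 3 is O(¬p → ¬q); since O(¬p), deontic closure gives O(¬q).
Premise 12 is O(g → q); contrapositively O(¬q → ¬g). Since O(¬q) holds, K gives O(¬g).
Premise 5 is O(b → g); contrapositively O(¬g → ¬b). Since O(¬g) holds, K gives O(¬b).
Premise 10 is O(¬b → m); since O(¬b), deontic closure gives O(m).
Premise 2 is O(¬j → ¬m); contrapositively O(m → j). Since O(m) holds, K gives O(j).
However, F(j) at premise 8 amounts to O(¬j).
We now have both O(j) and O(¬j) — j is simultaneously obligatory and forbidden, violating the D-axiom.

Inconsistent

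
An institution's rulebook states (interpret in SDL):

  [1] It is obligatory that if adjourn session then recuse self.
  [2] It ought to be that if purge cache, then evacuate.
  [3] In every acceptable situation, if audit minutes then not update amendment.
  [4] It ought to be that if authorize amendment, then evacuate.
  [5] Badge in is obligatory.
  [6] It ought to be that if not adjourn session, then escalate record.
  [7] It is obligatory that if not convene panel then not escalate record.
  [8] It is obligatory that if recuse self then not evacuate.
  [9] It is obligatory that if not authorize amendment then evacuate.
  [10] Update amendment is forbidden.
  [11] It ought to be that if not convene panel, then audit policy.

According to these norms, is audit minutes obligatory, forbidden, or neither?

Neither

Premise 3 is O(audit_minutes → ¬update_amendment); even if O(¬update_amendment) held, inferring O(audit_minutes) would be affirming the consequent — invalid.
No premise or chain of K-axiom applications forces O(audit_minutes), and none forces O(¬audit_minutes). So audit_minutes is neither obligatory nor forbidden under these norms.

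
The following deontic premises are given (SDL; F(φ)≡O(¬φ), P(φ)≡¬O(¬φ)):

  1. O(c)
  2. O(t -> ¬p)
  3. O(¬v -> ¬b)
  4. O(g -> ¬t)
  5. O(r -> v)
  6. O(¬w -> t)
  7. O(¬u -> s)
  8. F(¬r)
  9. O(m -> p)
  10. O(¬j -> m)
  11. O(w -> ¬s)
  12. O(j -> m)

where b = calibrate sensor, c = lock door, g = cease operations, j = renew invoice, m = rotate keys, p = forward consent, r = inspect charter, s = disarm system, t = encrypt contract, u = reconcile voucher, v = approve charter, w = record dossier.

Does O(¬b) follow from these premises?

No

Premise 3 is O(¬v -> ¬b), but O(¬v) is not derivable from the premises, so it does not yield O(¬b).
No other premise forces O(¬b). An ideal world satisfying every premise can still have ¬b false, so O(¬b) is not derivable.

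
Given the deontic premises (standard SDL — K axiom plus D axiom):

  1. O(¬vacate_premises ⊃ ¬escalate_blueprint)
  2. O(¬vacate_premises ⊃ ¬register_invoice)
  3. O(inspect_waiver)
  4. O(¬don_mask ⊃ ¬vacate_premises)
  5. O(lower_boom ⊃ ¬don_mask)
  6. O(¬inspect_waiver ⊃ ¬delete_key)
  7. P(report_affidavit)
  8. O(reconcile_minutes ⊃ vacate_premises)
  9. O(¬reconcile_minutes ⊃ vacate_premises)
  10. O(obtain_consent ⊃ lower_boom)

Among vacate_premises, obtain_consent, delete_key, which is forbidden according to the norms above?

obtain_consent

By case analysis on ¬reconcile_minutes: premise 9 gives O(¬reconcile_minutes ⊃ vacate_premises) and premise 8 gives O(reconcile_minutes ⊃ vacate_premises), so O(vacate_premises) either way.
Premise 4, O(¬don_mask ⊃ ¬vacate_premises), contraposes to O(vacate_premises ⊃ don_mask); with O(vacate_premises) we get O(don_mask).
Premise 5, O(lower_boom ⊃ ¬don_mask), contraposes to O(don_mask ⊃ ¬lower_boom); with O(don_mask) we get O(¬lower_boom).
Premise 10 is O(obtain_consent ⊃ lower_boom); contrapositively O(¬lower_boom ⊃ ¬obtain_consent). Since O(¬lower_boom) holds, K gives O(¬obtain_consent).
So O(¬obtain_consent) holds, i.e. obtain_consent is forbidden. None of the other listed options is forbidden under the premises.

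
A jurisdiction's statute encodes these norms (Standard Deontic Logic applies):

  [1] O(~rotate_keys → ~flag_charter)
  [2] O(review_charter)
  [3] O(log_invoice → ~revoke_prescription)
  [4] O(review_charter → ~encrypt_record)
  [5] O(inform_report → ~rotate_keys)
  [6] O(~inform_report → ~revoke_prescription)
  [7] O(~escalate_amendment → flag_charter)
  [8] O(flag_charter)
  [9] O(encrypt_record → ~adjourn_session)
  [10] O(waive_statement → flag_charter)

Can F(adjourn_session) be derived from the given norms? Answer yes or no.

Premise 9 is O(encrypt_record → ~adjourn_session), but O(encrypt_record) is not derivable from the premises, so it does not yield O(~adjourn_session).
No other premise forces O(~adjourn_session). An ideal world satisfying every premise can still have adjourn_session true, so F(adjourn_session) is not derivable.

No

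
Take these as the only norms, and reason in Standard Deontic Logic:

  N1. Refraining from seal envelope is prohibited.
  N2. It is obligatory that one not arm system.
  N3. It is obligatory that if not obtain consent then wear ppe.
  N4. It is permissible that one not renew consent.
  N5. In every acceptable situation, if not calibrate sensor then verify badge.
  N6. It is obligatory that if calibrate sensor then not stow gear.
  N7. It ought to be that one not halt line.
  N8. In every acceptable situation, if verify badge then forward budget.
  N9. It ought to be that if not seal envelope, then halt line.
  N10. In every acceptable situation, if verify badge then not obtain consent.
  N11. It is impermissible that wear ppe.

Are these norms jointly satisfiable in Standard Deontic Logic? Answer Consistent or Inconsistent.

Premise 9 is O(¬seal_envelope → halt_line), but O(¬seal_envelope) is not derivable from the premises, so it does not yield O(halt_line).
So O(halt_line) is not derivable, and the apparent clash with O(¬halt_line) does not arise.
A world satisfying every obligation exists (e.g. arm_system=false, calibrate_sensor=true, forward_budget=false, halt_line=false, obtain_consent=true, renew_consent=false, seal_envelope=true, stow_gear=false, verify_badge=false, wear_ppe=false); no atom is both obligatory and forbidden, so the set is consistent.

Consistent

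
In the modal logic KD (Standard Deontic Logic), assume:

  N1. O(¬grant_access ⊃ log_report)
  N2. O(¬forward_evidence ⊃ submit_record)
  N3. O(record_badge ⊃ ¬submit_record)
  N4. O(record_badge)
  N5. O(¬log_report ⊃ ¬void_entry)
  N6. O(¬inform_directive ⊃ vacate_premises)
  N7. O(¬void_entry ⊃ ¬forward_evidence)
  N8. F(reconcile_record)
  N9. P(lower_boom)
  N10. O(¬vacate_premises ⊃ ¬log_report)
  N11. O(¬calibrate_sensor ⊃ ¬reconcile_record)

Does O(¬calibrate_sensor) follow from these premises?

Premise 11 is O(¬calibrate_sensor ⊃ ¬reconcile_record); even if O(¬reconcile_record) held, inferring O(¬calibrate_sensor) would be affirming the consequent — invalid.
No other premise forces O(¬calibrate_sensor). An ideal world satisfying every premise can still have ¬calibrate_sensor false, so O(¬calibrate_sensor) is not derivable.

No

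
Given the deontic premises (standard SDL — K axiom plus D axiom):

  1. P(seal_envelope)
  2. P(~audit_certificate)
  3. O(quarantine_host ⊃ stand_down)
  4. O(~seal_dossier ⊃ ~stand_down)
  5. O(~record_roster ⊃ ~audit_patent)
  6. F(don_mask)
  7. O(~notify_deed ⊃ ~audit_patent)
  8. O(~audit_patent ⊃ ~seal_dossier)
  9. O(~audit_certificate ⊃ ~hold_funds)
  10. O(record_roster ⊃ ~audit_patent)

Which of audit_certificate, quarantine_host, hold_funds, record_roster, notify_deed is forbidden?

By case analysis on record_roster: premise 10 gives O(record_roster ⊃ ~audit_patent) and premise 5 gives O(~record_roster ⊃ ~audit_patent), so O(~audit_patent) either way.
Premise 8 is O(~audit_patent ⊃ ~seal_dossier); since O(~audit_patent), deontic closure gives O(~seal_dossier).
Premise 4 is O(~seal_dossier ⊃ ~stand_down); since O(~seal_dossier), deontic closure gives O(~stand_down).
The contrapositive of premise 3 (O(quarantine_host ⊃ stand_down)) is O(~stand_down ⊃ ~quarantine_host), and O(~stand_down) is already established, so O(~quarantine_host).
So O(~quarantine_host) holds, i.e. quarantine_host is forbidden. None of the other listed options is forbidden under the premises.

quarantine_host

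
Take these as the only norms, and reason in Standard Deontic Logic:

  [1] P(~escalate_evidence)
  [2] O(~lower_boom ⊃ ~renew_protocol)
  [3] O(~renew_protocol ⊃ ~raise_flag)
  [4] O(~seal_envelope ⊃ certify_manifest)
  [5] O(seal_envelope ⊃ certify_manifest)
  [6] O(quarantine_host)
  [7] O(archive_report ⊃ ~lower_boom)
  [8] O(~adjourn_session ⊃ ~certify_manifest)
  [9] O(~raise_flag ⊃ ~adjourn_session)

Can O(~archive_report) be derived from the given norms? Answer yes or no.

Yes

Premises 4 and 5 are O(~seal_envelope ⊃ certify_manifest) and O(seal_envelope ⊃ certify_manifest); every ideal world satisfies ~seal_envelope or seal_envelope, so in either case certify_manifest holds — hence O(certify_manifest).
Premise 8 is O(~adjourn_session ⊃ ~certify_manifest); contrapositively O(certify_manifest ⊃ adjourn_session). Since O(certify_manifest) holds, K gives O(adjourn_session).
Premise 9 is O(~raise_flag ⊃ ~adjourn_session); contrapositively O(adjourn_session ⊃ raise_flag). Since O(adjourn_session) holds, K gives O(raise_flag).
Premise 3 is O(~renew_protocol ⊃ ~raise_flag); contrapositively O(raise_flag ⊃ renew_protocol). Since O(raise_flag) holds, K gives O(renew_protocol).
Premise 2 is O(~lower_boom ⊃ ~renew_protocol); contrapositively O(renew_protocol ⊃ lower_boom). Since O(renew_protocol) holds, K gives O(lower_boom).
Premise 7, O(archive_report ⊃ ~lower_boom), contraposes to O(lower_boom ⊃ ~archive_report); with O(lower_boom) we get O(~archive_report).
Premises 1, 6 do not contribute to this derivation.
So O(~archive_report) follows.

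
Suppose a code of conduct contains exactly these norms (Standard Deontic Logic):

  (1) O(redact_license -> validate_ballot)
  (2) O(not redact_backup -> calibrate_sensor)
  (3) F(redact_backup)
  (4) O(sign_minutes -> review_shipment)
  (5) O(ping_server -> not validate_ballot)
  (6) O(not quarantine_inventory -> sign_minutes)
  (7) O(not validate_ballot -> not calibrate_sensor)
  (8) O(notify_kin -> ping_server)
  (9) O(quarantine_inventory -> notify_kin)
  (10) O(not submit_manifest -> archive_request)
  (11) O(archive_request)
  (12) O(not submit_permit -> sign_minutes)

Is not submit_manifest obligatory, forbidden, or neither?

Premise 10 is O(not submit_manifest -> archive_request); even if O(archive_request) held, inferring O(not submit_manifest) would be affirming the consequent — invalid.
No premise or chain of K-axiom applications forces O(not submit_manifest), and none forces O(submit_manifest). So not submit_manifest is neither obligatory nor forbidden under these norms.

Neither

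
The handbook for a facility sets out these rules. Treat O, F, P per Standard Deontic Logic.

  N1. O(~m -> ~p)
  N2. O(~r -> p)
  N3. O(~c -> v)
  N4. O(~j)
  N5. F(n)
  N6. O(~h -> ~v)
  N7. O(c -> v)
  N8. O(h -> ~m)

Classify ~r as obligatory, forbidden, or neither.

By case analysis on ~c: premise 3 gives O(~c -> v) and premise 7 gives O(c -> v), so O(v) either way.
Premise 6, O(~h -> ~v), contraposes to O(v -> h); with O(v) we get O(h).
With premise 8, O(h -> ~m), the K-axiom yields O(~m).
With premise 1, O(~m -> ~p), the K-axiom yields O(~p).
The contrapositive of premise 2 (O(~r -> p)) is O(~p -> r), and O(~p) is already established, so O(r).
Premises 4, 5 do not contribute to this derivation.
Thus O(r), which is F(~r): ~r is forbidden.

Forbidden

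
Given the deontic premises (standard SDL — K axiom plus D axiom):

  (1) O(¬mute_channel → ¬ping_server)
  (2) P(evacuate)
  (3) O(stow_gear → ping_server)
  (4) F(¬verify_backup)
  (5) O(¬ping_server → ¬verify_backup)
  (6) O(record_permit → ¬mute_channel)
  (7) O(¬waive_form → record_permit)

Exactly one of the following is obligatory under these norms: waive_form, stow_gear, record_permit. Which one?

waive_form

F(¬verify_backup) at premise 4 means O(verify_backup).
Premise 5 is O(¬ping_server → ¬verify_backup); contrapositively O(verify_backup → ping_server). Since O(verify_backup) holds, K gives O(ping_server).
Premise 1, O(¬mute_channel → ¬ping_server), contraposes to O(ping_server → mute_channel); with O(ping_server) we get O(mute_channel).
The contrapositive of premise 6 (O(record_permit → ¬mute_channel)) is O(mute_channel → ¬record_permit), and O(mute_channel) is already established, so O(¬record_permit).
Premise 7 is O(¬waive_form → record_permit); contrapositively O(¬record_permit → waive_form). Since O(¬record_permit) holds, K gives O(waive_form).
So O(waive_form) holds — waive_form is obligatory. None of the other listed options is made obligatory by any chain of premises.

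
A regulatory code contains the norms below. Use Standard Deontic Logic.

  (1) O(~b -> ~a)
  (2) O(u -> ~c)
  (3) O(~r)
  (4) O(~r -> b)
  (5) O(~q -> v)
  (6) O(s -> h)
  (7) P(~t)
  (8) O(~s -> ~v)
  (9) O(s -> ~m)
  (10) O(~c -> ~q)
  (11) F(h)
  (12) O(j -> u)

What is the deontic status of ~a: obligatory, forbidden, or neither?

Neither

Premise 1 is O(~b -> ~a), but O(~b) is not derivable from the premises, so it does not yield O(~a).
No premise or chain of K-axiom applications forces O(~a), and none forces O(a). So ~a is neither obligatory nor forbidden under these norms.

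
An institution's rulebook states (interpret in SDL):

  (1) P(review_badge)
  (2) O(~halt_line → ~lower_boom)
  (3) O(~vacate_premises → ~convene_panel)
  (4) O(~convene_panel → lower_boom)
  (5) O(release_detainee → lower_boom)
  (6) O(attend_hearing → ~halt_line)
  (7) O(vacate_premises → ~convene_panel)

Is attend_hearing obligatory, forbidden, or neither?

Forbidden

By case analysis on ~vacate_premises: premise 3 gives O(~vacate_premises → ~convene_panel) and premise 7 gives O(vacate_premises → ~convene_panel), so O(~convene_panel) either way.
From O(~convene_panel) and premise 4, O(~convene_panel → lower_boom), we obtain O(lower_boom).
Premise 2 is O(~halt_line → ~lower_boom); contrapositively O(lower_boom → halt_line). Since O(lower_boom) holds, K gives O(halt_line).
Premise 6, O(attend_hearing → ~halt_line), contraposes to O(halt_line → ~attend_hearing); with O(halt_line) we get O(~attend_hearing).
Premises 1, 5 do not contribute to this derivation.
Thus O(~attend_hearing), which is F(attend_hearing): attend_hearing is forbidden.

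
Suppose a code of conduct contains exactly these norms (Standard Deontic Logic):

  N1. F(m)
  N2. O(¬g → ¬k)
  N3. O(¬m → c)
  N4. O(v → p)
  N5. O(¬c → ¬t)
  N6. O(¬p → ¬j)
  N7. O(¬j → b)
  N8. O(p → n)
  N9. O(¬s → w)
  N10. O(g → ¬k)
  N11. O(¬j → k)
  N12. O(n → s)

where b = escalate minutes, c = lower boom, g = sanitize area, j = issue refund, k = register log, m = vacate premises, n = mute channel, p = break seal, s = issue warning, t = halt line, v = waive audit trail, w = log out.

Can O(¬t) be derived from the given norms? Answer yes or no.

Premise 5 is O(¬c → ¬t), but O(¬c) is not derivable from the premises, so it does not yield O(¬t).
No other premise forces O(¬t). An ideal world satisfying every premise can still have ¬t false, so O(¬t) is not derivable.

No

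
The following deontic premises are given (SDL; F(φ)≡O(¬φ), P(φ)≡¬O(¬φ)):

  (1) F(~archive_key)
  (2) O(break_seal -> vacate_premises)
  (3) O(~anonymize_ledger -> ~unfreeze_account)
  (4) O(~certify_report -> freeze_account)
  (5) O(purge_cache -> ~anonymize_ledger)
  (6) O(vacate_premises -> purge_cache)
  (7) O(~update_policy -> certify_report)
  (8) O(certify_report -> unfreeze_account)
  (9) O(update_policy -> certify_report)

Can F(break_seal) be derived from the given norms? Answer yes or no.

Yes

Premises 9 and 7 cover both cases: O(update_policy -> certify_report) and O(~update_policy -> certify_report). Since update_policy ∨ ~update_policy is a tautology, O(certify_report) follows.
With premise 8, O(certify_report -> unfreeze_account), the K-axiom yields O(unfreeze_account).
Premise 3 is O(~anonymize_ledger -> ~unfreeze_account); contrapositively O(unfreeze_account -> anonymize_ledger). Since O(unfreeze_account) holds, K gives O(anonymize_ledger).
Premise 5, O(purge_cache -> ~anonymize_ledger), contraposes to O(anonymize_ledger -> ~purge_cache); with O(anonymize_ledger) we get O(~purge_cache).
Premise 6, O(vacate_premises -> purge_cache), contraposes to O(~purge_cache -> ~vacate_premises); with O(~purge_cache) we get O(~vacate_premises).
Premise 2, O(break_seal -> vacate_premises), contraposes to O(~vacate_premises -> ~break_seal); with O(~vacate_premises) we get O(~break_seal).
Premises 1, 4 do not contribute to this derivation.
So O(~break_seal) holds, i.e. F(break_seal). The claim follows.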